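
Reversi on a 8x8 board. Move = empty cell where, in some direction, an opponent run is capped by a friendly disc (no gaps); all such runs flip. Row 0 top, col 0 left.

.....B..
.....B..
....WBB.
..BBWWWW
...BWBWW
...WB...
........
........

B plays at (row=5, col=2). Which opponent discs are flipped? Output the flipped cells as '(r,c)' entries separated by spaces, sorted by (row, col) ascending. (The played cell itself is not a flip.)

Answer: (5,3)

Derivation:
Dir NW: first cell '.' (not opp) -> no flip
Dir N: first cell '.' (not opp) -> no flip
Dir NE: first cell 'B' (not opp) -> no flip
Dir W: first cell '.' (not opp) -> no flip
Dir E: opp run (5,3) capped by B -> flip
Dir SW: first cell '.' (not opp) -> no flip
Dir S: first cell '.' (not opp) -> no flip
Dir SE: first cell '.' (not opp) -> no flip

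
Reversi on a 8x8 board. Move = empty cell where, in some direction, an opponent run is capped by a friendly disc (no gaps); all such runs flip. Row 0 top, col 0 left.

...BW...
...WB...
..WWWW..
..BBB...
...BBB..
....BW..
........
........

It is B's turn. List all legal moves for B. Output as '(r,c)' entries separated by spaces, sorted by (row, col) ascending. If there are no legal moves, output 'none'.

(0,2): no bracket -> illegal
(0,5): flips 1 -> legal
(1,1): flips 1 -> legal
(1,2): flips 3 -> legal
(1,5): flips 1 -> legal
(1,6): flips 1 -> legal
(2,1): no bracket -> illegal
(2,6): no bracket -> illegal
(3,1): no bracket -> illegal
(3,5): no bracket -> illegal
(3,6): flips 1 -> legal
(4,6): no bracket -> illegal
(5,6): flips 1 -> legal
(6,4): no bracket -> illegal
(6,5): flips 1 -> legal
(6,6): flips 1 -> legal

Answer: (0,5) (1,1) (1,2) (1,5) (1,6) (3,6) (5,6) (6,5) (6,6)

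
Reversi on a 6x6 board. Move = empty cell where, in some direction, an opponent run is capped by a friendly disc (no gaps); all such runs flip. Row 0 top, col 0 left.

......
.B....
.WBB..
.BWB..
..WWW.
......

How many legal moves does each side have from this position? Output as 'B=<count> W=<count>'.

Answer: B=6 W=10

Derivation:
-- B to move --
(1,0): no bracket -> illegal
(1,2): no bracket -> illegal
(2,0): flips 1 -> legal
(3,0): no bracket -> illegal
(3,4): no bracket -> illegal
(3,5): no bracket -> illegal
(4,1): flips 1 -> legal
(4,5): no bracket -> illegal
(5,1): flips 1 -> legal
(5,2): flips 2 -> legal
(5,3): flips 2 -> legal
(5,4): no bracket -> illegal
(5,5): flips 1 -> legal
B mobility = 6
-- W to move --
(0,0): flips 3 -> legal
(0,1): flips 1 -> legal
(0,2): no bracket -> illegal
(1,0): no bracket -> illegal
(1,2): flips 1 -> legal
(1,3): flips 2 -> legal
(1,4): flips 1 -> legal
(2,0): flips 1 -> legal
(2,4): flips 3 -> legal
(3,0): flips 1 -> legal
(3,4): flips 1 -> legal
(4,0): no bracket -> illegal
(4,1): flips 1 -> legal
W mobility = 10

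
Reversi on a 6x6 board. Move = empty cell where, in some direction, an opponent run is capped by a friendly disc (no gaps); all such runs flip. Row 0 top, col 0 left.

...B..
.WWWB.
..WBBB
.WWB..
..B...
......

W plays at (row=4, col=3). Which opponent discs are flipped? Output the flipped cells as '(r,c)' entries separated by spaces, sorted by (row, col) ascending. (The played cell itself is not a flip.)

Answer: (2,3) (3,3)

Derivation:
Dir NW: first cell 'W' (not opp) -> no flip
Dir N: opp run (3,3) (2,3) capped by W -> flip
Dir NE: first cell '.' (not opp) -> no flip
Dir W: opp run (4,2), next='.' -> no flip
Dir E: first cell '.' (not opp) -> no flip
Dir SW: first cell '.' (not opp) -> no flip
Dir S: first cell '.' (not opp) -> no flip
Dir SE: first cell '.' (not opp) -> no flip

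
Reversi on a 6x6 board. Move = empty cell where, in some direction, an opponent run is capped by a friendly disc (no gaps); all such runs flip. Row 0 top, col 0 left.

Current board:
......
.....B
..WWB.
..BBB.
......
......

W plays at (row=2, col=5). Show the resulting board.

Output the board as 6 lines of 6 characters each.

Place W at (2,5); scan 8 dirs for brackets.
Dir NW: first cell '.' (not opp) -> no flip
Dir N: opp run (1,5), next='.' -> no flip
Dir NE: edge -> no flip
Dir W: opp run (2,4) capped by W -> flip
Dir E: edge -> no flip
Dir SW: opp run (3,4), next='.' -> no flip
Dir S: first cell '.' (not opp) -> no flip
Dir SE: edge -> no flip
All flips: (2,4)

Answer: ......
.....B
..WWWW
..BBB.
......
......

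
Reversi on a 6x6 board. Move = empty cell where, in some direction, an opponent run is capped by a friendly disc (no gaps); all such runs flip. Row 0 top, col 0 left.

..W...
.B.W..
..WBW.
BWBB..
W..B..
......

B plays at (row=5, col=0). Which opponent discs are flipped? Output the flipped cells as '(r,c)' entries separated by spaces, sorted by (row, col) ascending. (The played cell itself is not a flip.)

Dir NW: edge -> no flip
Dir N: opp run (4,0) capped by B -> flip
Dir NE: first cell '.' (not opp) -> no flip
Dir W: edge -> no flip
Dir E: first cell '.' (not opp) -> no flip
Dir SW: edge -> no flip
Dir S: edge -> no flip
Dir SE: edge -> no flip

Answer: (4,0)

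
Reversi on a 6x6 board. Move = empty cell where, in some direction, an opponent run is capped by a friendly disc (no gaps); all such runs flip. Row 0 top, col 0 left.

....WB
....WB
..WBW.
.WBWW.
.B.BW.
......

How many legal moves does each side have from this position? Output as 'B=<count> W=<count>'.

Answer: B=9 W=7

Derivation:
-- B to move --
(0,3): flips 1 -> legal
(1,1): no bracket -> illegal
(1,2): flips 1 -> legal
(1,3): flips 1 -> legal
(2,0): no bracket -> illegal
(2,1): flips 2 -> legal
(2,5): flips 2 -> legal
(3,0): flips 1 -> legal
(3,5): flips 2 -> legal
(4,0): no bracket -> illegal
(4,2): flips 2 -> legal
(4,5): flips 2 -> legal
(5,3): no bracket -> illegal
(5,4): no bracket -> illegal
(5,5): no bracket -> illegal
B mobility = 9
-- W to move --
(1,2): flips 1 -> legal
(1,3): flips 1 -> legal
(2,1): no bracket -> illegal
(2,5): no bracket -> illegal
(3,0): no bracket -> illegal
(4,0): no bracket -> illegal
(4,2): flips 2 -> legal
(5,0): flips 3 -> legal
(5,1): flips 1 -> legal
(5,2): flips 1 -> legal
(5,3): flips 1 -> legal
(5,4): no bracket -> illegal
W mobility = 7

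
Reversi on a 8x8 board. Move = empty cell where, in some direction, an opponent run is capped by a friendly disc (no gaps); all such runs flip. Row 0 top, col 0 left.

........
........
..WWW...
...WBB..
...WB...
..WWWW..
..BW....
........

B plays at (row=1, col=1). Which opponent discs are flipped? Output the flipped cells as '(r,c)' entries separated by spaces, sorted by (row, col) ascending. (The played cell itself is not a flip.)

Answer: (2,2) (3,3)

Derivation:
Dir NW: first cell '.' (not opp) -> no flip
Dir N: first cell '.' (not opp) -> no flip
Dir NE: first cell '.' (not opp) -> no flip
Dir W: first cell '.' (not opp) -> no flip
Dir E: first cell '.' (not opp) -> no flip
Dir SW: first cell '.' (not opp) -> no flip
Dir S: first cell '.' (not opp) -> no flip
Dir SE: opp run (2,2) (3,3) capped by B -> flip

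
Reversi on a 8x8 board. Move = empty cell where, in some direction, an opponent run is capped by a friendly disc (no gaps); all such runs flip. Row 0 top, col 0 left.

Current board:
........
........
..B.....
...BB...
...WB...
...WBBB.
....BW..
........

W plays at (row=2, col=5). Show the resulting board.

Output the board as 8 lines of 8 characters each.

Answer: ........
........
..B..W..
...BW...
...WB...
...WBBB.
....BW..
........

Derivation:
Place W at (2,5); scan 8 dirs for brackets.
Dir NW: first cell '.' (not opp) -> no flip
Dir N: first cell '.' (not opp) -> no flip
Dir NE: first cell '.' (not opp) -> no flip
Dir W: first cell '.' (not opp) -> no flip
Dir E: first cell '.' (not opp) -> no flip
Dir SW: opp run (3,4) capped by W -> flip
Dir S: first cell '.' (not opp) -> no flip
Dir SE: first cell '.' (not opp) -> no flip
All flips: (3,4)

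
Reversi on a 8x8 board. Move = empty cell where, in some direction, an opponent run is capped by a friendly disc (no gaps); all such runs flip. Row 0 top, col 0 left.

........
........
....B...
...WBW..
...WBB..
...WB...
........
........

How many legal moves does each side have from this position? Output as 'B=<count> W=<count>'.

Answer: B=9 W=6

Derivation:
-- B to move --
(2,2): flips 1 -> legal
(2,3): no bracket -> illegal
(2,5): flips 1 -> legal
(2,6): flips 1 -> legal
(3,2): flips 2 -> legal
(3,6): flips 1 -> legal
(4,2): flips 2 -> legal
(4,6): flips 1 -> legal
(5,2): flips 2 -> legal
(6,2): flips 1 -> legal
(6,3): no bracket -> illegal
(6,4): no bracket -> illegal
B mobility = 9
-- W to move --
(1,3): flips 1 -> legal
(1,4): no bracket -> illegal
(1,5): flips 1 -> legal
(2,3): no bracket -> illegal
(2,5): flips 1 -> legal
(3,6): no bracket -> illegal
(4,6): flips 2 -> legal
(5,5): flips 3 -> legal
(5,6): no bracket -> illegal
(6,3): no bracket -> illegal
(6,4): no bracket -> illegal
(6,5): flips 1 -> legal
W mobility = 6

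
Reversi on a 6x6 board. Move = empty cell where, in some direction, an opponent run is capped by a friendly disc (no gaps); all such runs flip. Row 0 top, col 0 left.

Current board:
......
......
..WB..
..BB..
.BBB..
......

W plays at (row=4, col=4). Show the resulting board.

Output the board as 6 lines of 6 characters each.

Place W at (4,4); scan 8 dirs for brackets.
Dir NW: opp run (3,3) capped by W -> flip
Dir N: first cell '.' (not opp) -> no flip
Dir NE: first cell '.' (not opp) -> no flip
Dir W: opp run (4,3) (4,2) (4,1), next='.' -> no flip
Dir E: first cell '.' (not opp) -> no flip
Dir SW: first cell '.' (not opp) -> no flip
Dir S: first cell '.' (not opp) -> no flip
Dir SE: first cell '.' (not opp) -> no flip
All flips: (3,3)

Answer: ......
......
..WB..
..BW..
.BBBW.
......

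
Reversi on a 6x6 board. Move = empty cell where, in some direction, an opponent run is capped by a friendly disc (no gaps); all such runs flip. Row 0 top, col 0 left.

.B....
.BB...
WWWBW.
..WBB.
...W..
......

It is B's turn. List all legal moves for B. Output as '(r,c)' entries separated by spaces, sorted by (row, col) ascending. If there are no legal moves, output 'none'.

(1,0): no bracket -> illegal
(1,3): no bracket -> illegal
(1,4): flips 1 -> legal
(1,5): flips 1 -> legal
(2,5): flips 1 -> legal
(3,0): flips 1 -> legal
(3,1): flips 2 -> legal
(3,5): no bracket -> illegal
(4,1): flips 1 -> legal
(4,2): flips 2 -> legal
(4,4): no bracket -> illegal
(5,2): flips 1 -> legal
(5,3): flips 1 -> legal
(5,4): no bracket -> illegal

Answer: (1,4) (1,5) (2,5) (3,0) (3,1) (4,1) (4,2) (5,2) (5,3)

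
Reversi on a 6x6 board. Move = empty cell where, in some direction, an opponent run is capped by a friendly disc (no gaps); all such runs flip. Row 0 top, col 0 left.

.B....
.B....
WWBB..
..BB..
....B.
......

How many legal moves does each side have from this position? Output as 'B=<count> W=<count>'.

Answer: B=2 W=3

Derivation:
-- B to move --
(1,0): flips 1 -> legal
(1,2): no bracket -> illegal
(3,0): no bracket -> illegal
(3,1): flips 1 -> legal
B mobility = 2
-- W to move --
(0,0): no bracket -> illegal
(0,2): flips 1 -> legal
(1,0): no bracket -> illegal
(1,2): no bracket -> illegal
(1,3): no bracket -> illegal
(1,4): no bracket -> illegal
(2,4): flips 2 -> legal
(3,1): no bracket -> illegal
(3,4): no bracket -> illegal
(3,5): no bracket -> illegal
(4,1): no bracket -> illegal
(4,2): no bracket -> illegal
(4,3): flips 1 -> legal
(4,5): no bracket -> illegal
(5,3): no bracket -> illegal
(5,4): no bracket -> illegal
(5,5): no bracket -> illegal
W mobility = 3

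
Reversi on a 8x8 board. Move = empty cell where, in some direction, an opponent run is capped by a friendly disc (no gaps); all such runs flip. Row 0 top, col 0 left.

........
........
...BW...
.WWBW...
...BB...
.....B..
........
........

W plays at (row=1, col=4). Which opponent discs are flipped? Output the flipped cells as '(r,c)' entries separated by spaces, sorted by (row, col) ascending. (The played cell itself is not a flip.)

Answer: (2,3)

Derivation:
Dir NW: first cell '.' (not opp) -> no flip
Dir N: first cell '.' (not opp) -> no flip
Dir NE: first cell '.' (not opp) -> no flip
Dir W: first cell '.' (not opp) -> no flip
Dir E: first cell '.' (not opp) -> no flip
Dir SW: opp run (2,3) capped by W -> flip
Dir S: first cell 'W' (not opp) -> no flip
Dir SE: first cell '.' (not opp) -> no flip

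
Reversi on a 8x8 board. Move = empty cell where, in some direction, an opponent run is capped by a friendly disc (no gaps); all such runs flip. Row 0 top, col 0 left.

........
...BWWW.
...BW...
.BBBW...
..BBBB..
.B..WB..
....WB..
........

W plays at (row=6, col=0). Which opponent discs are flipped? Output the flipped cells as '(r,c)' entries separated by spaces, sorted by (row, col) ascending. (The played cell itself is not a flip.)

Dir NW: edge -> no flip
Dir N: first cell '.' (not opp) -> no flip
Dir NE: opp run (5,1) (4,2) (3,3) capped by W -> flip
Dir W: edge -> no flip
Dir E: first cell '.' (not opp) -> no flip
Dir SW: edge -> no flip
Dir S: first cell '.' (not opp) -> no flip
Dir SE: first cell '.' (not opp) -> no flip

Answer: (3,3) (4,2) (5,1)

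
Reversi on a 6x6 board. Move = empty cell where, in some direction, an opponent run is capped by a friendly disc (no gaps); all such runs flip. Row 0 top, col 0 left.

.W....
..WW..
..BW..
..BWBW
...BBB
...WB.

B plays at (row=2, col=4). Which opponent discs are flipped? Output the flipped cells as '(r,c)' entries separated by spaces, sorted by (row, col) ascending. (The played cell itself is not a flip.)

Answer: (2,3)

Derivation:
Dir NW: opp run (1,3), next='.' -> no flip
Dir N: first cell '.' (not opp) -> no flip
Dir NE: first cell '.' (not opp) -> no flip
Dir W: opp run (2,3) capped by B -> flip
Dir E: first cell '.' (not opp) -> no flip
Dir SW: opp run (3,3), next='.' -> no flip
Dir S: first cell 'B' (not opp) -> no flip
Dir SE: opp run (3,5), next=edge -> no flip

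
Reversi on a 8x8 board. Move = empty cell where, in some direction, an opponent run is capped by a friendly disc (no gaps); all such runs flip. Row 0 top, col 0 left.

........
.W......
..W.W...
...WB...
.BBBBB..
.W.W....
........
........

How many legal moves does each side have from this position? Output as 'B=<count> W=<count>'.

-- B to move --
(0,0): flips 3 -> legal
(0,1): no bracket -> illegal
(0,2): no bracket -> illegal
(1,0): no bracket -> illegal
(1,2): no bracket -> illegal
(1,3): no bracket -> illegal
(1,4): flips 1 -> legal
(1,5): flips 2 -> legal
(2,0): no bracket -> illegal
(2,1): no bracket -> illegal
(2,3): flips 1 -> legal
(2,5): no bracket -> illegal
(3,1): no bracket -> illegal
(3,2): flips 1 -> legal
(3,5): no bracket -> illegal
(4,0): no bracket -> illegal
(5,0): no bracket -> illegal
(5,2): no bracket -> illegal
(5,4): no bracket -> illegal
(6,0): flips 1 -> legal
(6,1): flips 1 -> legal
(6,2): flips 1 -> legal
(6,3): flips 1 -> legal
(6,4): flips 1 -> legal
B mobility = 10
-- W to move --
(2,3): no bracket -> illegal
(2,5): no bracket -> illegal
(3,0): no bracket -> illegal
(3,1): flips 2 -> legal
(3,2): no bracket -> illegal
(3,5): flips 2 -> legal
(3,6): no bracket -> illegal
(4,0): no bracket -> illegal
(4,6): no bracket -> illegal
(5,0): no bracket -> illegal
(5,2): no bracket -> illegal
(5,4): flips 2 -> legal
(5,5): flips 1 -> legal
(5,6): no bracket -> illegal
W mobility = 4

Answer: B=10 W=4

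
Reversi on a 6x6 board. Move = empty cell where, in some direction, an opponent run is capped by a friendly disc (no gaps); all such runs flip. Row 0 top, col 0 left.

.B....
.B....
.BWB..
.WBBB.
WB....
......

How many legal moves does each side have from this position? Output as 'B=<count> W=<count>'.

Answer: B=2 W=7

Derivation:
-- B to move --
(1,2): flips 1 -> legal
(1,3): no bracket -> illegal
(2,0): no bracket -> illegal
(3,0): flips 1 -> legal
(4,2): no bracket -> illegal
(5,0): no bracket -> illegal
(5,1): no bracket -> illegal
B mobility = 2
-- W to move --
(0,0): flips 1 -> legal
(0,2): no bracket -> illegal
(1,0): no bracket -> illegal
(1,2): no bracket -> illegal
(1,3): no bracket -> illegal
(1,4): no bracket -> illegal
(2,0): flips 1 -> legal
(2,4): flips 1 -> legal
(2,5): no bracket -> illegal
(3,0): no bracket -> illegal
(3,5): flips 3 -> legal
(4,2): flips 2 -> legal
(4,3): no bracket -> illegal
(4,4): flips 1 -> legal
(4,5): no bracket -> illegal
(5,0): no bracket -> illegal
(5,1): flips 1 -> legal
(5,2): no bracket -> illegal
W mobility = 7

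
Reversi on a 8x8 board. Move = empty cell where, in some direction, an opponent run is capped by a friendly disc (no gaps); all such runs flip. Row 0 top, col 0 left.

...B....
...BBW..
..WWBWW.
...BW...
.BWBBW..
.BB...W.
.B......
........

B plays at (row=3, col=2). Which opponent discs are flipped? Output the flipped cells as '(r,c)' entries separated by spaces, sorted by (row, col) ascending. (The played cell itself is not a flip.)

Answer: (2,3) (4,2)

Derivation:
Dir NW: first cell '.' (not opp) -> no flip
Dir N: opp run (2,2), next='.' -> no flip
Dir NE: opp run (2,3) capped by B -> flip
Dir W: first cell '.' (not opp) -> no flip
Dir E: first cell 'B' (not opp) -> no flip
Dir SW: first cell 'B' (not opp) -> no flip
Dir S: opp run (4,2) capped by B -> flip
Dir SE: first cell 'B' (not opp) -> no flip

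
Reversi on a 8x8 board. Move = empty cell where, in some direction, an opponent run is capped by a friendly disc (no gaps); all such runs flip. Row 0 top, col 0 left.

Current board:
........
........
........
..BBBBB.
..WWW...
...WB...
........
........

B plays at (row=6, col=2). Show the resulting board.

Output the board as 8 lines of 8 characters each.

Answer: ........
........
........
..BBBBB.
..WWB...
...BB...
..B.....
........

Derivation:
Place B at (6,2); scan 8 dirs for brackets.
Dir NW: first cell '.' (not opp) -> no flip
Dir N: first cell '.' (not opp) -> no flip
Dir NE: opp run (5,3) (4,4) capped by B -> flip
Dir W: first cell '.' (not opp) -> no flip
Dir E: first cell '.' (not opp) -> no flip
Dir SW: first cell '.' (not opp) -> no flip
Dir S: first cell '.' (not opp) -> no flip
Dir SE: first cell '.' (not opp) -> no flip
All flips: (4,4) (5,3)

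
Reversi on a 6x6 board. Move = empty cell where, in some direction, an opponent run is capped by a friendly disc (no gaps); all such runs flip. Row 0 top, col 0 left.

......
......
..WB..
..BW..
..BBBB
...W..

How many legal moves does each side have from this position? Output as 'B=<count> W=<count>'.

-- B to move --
(1,1): flips 2 -> legal
(1,2): flips 1 -> legal
(1,3): no bracket -> illegal
(2,1): flips 1 -> legal
(2,4): flips 1 -> legal
(3,1): no bracket -> illegal
(3,4): flips 1 -> legal
(5,2): no bracket -> illegal
(5,4): no bracket -> illegal
B mobility = 5
-- W to move --
(1,2): no bracket -> illegal
(1,3): flips 1 -> legal
(1,4): no bracket -> illegal
(2,1): no bracket -> illegal
(2,4): flips 1 -> legal
(3,1): flips 2 -> legal
(3,4): no bracket -> illegal
(3,5): flips 1 -> legal
(4,1): no bracket -> illegal
(5,1): flips 1 -> legal
(5,2): flips 2 -> legal
(5,4): no bracket -> illegal
(5,5): flips 1 -> legal
W mobility = 7

Answer: B=5 W=7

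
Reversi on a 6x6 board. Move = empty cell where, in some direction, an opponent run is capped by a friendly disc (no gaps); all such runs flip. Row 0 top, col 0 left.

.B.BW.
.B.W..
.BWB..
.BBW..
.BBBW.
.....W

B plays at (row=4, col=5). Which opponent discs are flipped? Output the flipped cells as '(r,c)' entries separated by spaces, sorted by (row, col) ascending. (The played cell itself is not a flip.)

Answer: (4,4)

Derivation:
Dir NW: first cell '.' (not opp) -> no flip
Dir N: first cell '.' (not opp) -> no flip
Dir NE: edge -> no flip
Dir W: opp run (4,4) capped by B -> flip
Dir E: edge -> no flip
Dir SW: first cell '.' (not opp) -> no flip
Dir S: opp run (5,5), next=edge -> no flip
Dir SE: edge -> no flip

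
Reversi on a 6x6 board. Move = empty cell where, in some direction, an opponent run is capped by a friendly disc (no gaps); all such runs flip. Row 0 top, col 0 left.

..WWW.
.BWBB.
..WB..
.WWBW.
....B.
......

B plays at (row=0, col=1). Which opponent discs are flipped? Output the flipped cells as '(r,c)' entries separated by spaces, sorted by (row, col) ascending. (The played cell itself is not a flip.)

Answer: (1,2)

Derivation:
Dir NW: edge -> no flip
Dir N: edge -> no flip
Dir NE: edge -> no flip
Dir W: first cell '.' (not opp) -> no flip
Dir E: opp run (0,2) (0,3) (0,4), next='.' -> no flip
Dir SW: first cell '.' (not opp) -> no flip
Dir S: first cell 'B' (not opp) -> no flip
Dir SE: opp run (1,2) capped by B -> flip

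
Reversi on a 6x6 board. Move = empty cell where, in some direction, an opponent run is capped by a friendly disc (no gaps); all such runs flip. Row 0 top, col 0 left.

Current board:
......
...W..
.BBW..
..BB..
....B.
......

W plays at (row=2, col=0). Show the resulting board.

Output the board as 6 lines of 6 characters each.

Place W at (2,0); scan 8 dirs for brackets.
Dir NW: edge -> no flip
Dir N: first cell '.' (not opp) -> no flip
Dir NE: first cell '.' (not opp) -> no flip
Dir W: edge -> no flip
Dir E: opp run (2,1) (2,2) capped by W -> flip
Dir SW: edge -> no flip
Dir S: first cell '.' (not opp) -> no flip
Dir SE: first cell '.' (not opp) -> no flip
All flips: (2,1) (2,2)

Answer: ......
...W..
WWWW..
..BB..
....B.
......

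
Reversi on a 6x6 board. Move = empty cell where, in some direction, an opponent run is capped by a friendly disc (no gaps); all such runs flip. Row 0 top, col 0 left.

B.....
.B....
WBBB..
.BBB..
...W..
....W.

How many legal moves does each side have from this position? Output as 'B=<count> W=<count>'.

-- B to move --
(1,0): no bracket -> illegal
(3,0): no bracket -> illegal
(3,4): no bracket -> illegal
(4,2): no bracket -> illegal
(4,4): no bracket -> illegal
(4,5): no bracket -> illegal
(5,2): no bracket -> illegal
(5,3): flips 1 -> legal
(5,5): no bracket -> illegal
B mobility = 1
-- W to move --
(0,1): no bracket -> illegal
(0,2): flips 1 -> legal
(1,0): flips 2 -> legal
(1,2): no bracket -> illegal
(1,3): flips 2 -> legal
(1,4): no bracket -> illegal
(2,4): flips 3 -> legal
(3,0): no bracket -> illegal
(3,4): no bracket -> illegal
(4,0): no bracket -> illegal
(4,1): no bracket -> illegal
(4,2): flips 1 -> legal
(4,4): no bracket -> illegal
W mobility = 5

Answer: B=1 W=5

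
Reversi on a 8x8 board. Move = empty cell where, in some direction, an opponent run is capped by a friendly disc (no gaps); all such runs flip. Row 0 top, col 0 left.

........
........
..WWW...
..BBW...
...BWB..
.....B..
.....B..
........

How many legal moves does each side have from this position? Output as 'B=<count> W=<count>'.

-- B to move --
(1,1): flips 1 -> legal
(1,2): flips 3 -> legal
(1,3): flips 1 -> legal
(1,4): flips 1 -> legal
(1,5): flips 1 -> legal
(2,1): no bracket -> illegal
(2,5): flips 1 -> legal
(3,1): no bracket -> illegal
(3,5): flips 1 -> legal
(5,3): no bracket -> illegal
(5,4): no bracket -> illegal
B mobility = 7
-- W to move --
(2,1): no bracket -> illegal
(3,1): flips 2 -> legal
(3,5): no bracket -> illegal
(3,6): no bracket -> illegal
(4,1): flips 1 -> legal
(4,2): flips 3 -> legal
(4,6): flips 1 -> legal
(5,2): flips 1 -> legal
(5,3): flips 2 -> legal
(5,4): no bracket -> illegal
(5,6): flips 1 -> legal
(6,4): no bracket -> illegal
(6,6): flips 1 -> legal
(7,4): no bracket -> illegal
(7,5): no bracket -> illegal
(7,6): no bracket -> illegal
W mobility = 8

Answer: B=7 W=8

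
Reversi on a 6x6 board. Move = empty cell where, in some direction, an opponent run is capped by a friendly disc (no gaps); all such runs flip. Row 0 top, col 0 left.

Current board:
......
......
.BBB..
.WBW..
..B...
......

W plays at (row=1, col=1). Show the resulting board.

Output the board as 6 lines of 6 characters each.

Place W at (1,1); scan 8 dirs for brackets.
Dir NW: first cell '.' (not opp) -> no flip
Dir N: first cell '.' (not opp) -> no flip
Dir NE: first cell '.' (not opp) -> no flip
Dir W: first cell '.' (not opp) -> no flip
Dir E: first cell '.' (not opp) -> no flip
Dir SW: first cell '.' (not opp) -> no flip
Dir S: opp run (2,1) capped by W -> flip
Dir SE: opp run (2,2) capped by W -> flip
All flips: (2,1) (2,2)

Answer: ......
.W....
.WWB..
.WBW..
..B...
......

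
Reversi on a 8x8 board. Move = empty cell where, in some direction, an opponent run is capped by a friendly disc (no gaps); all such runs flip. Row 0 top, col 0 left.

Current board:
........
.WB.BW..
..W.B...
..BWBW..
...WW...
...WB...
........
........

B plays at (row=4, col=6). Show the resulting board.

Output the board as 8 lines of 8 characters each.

Place B at (4,6); scan 8 dirs for brackets.
Dir NW: opp run (3,5) capped by B -> flip
Dir N: first cell '.' (not opp) -> no flip
Dir NE: first cell '.' (not opp) -> no flip
Dir W: first cell '.' (not opp) -> no flip
Dir E: first cell '.' (not opp) -> no flip
Dir SW: first cell '.' (not opp) -> no flip
Dir S: first cell '.' (not opp) -> no flip
Dir SE: first cell '.' (not opp) -> no flip
All flips: (3,5)

Answer: ........
.WB.BW..
..W.B...
..BWBB..
...WW.B.
...WB...
........
........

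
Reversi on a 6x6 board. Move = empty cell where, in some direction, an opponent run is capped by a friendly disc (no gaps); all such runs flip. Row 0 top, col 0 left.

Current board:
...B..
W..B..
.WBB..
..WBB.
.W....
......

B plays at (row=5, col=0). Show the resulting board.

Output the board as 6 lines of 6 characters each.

Place B at (5,0); scan 8 dirs for brackets.
Dir NW: edge -> no flip
Dir N: first cell '.' (not opp) -> no flip
Dir NE: opp run (4,1) (3,2) capped by B -> flip
Dir W: edge -> no flip
Dir E: first cell '.' (not opp) -> no flip
Dir SW: edge -> no flip
Dir S: edge -> no flip
Dir SE: edge -> no flip
All flips: (3,2) (4,1)

Answer: ...B..
W..B..
.WBB..
..BBB.
.B....
B.....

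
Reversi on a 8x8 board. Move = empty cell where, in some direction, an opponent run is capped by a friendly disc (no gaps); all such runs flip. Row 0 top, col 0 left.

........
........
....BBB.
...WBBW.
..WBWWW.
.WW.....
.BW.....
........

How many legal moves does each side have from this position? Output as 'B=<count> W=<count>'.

Answer: B=12 W=10

Derivation:
-- B to move --
(2,2): no bracket -> illegal
(2,3): flips 1 -> legal
(2,7): no bracket -> illegal
(3,1): no bracket -> illegal
(3,2): flips 1 -> legal
(3,7): flips 1 -> legal
(4,0): no bracket -> illegal
(4,1): flips 2 -> legal
(4,7): flips 4 -> legal
(5,0): no bracket -> illegal
(5,3): flips 1 -> legal
(5,4): flips 1 -> legal
(5,5): flips 1 -> legal
(5,6): flips 3 -> legal
(5,7): flips 1 -> legal
(6,0): flips 3 -> legal
(6,3): flips 1 -> legal
(7,1): no bracket -> illegal
(7,2): no bracket -> illegal
(7,3): no bracket -> illegal
B mobility = 12
-- W to move --
(1,3): flips 2 -> legal
(1,4): flips 3 -> legal
(1,5): flips 3 -> legal
(1,6): flips 4 -> legal
(1,7): flips 2 -> legal
(2,3): flips 1 -> legal
(2,7): no bracket -> illegal
(3,2): no bracket -> illegal
(3,7): no bracket -> illegal
(5,0): no bracket -> illegal
(5,3): flips 1 -> legal
(5,4): no bracket -> illegal
(6,0): flips 1 -> legal
(7,0): flips 1 -> legal
(7,1): flips 1 -> legal
(7,2): no bracket -> illegal
W mobility = 10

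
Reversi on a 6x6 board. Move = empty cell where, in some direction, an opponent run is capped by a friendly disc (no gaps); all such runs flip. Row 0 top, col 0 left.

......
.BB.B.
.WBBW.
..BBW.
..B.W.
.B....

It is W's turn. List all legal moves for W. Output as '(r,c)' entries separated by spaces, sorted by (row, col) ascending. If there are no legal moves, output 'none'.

Answer: (0,0) (0,1) (0,3) (0,4) (3,1) (4,3)

Derivation:
(0,0): flips 3 -> legal
(0,1): flips 3 -> legal
(0,2): no bracket -> illegal
(0,3): flips 1 -> legal
(0,4): flips 1 -> legal
(0,5): no bracket -> illegal
(1,0): no bracket -> illegal
(1,3): no bracket -> illegal
(1,5): no bracket -> illegal
(2,0): no bracket -> illegal
(2,5): no bracket -> illegal
(3,1): flips 2 -> legal
(4,0): no bracket -> illegal
(4,1): no bracket -> illegal
(4,3): flips 1 -> legal
(5,0): no bracket -> illegal
(5,2): no bracket -> illegal
(5,3): no bracket -> illegal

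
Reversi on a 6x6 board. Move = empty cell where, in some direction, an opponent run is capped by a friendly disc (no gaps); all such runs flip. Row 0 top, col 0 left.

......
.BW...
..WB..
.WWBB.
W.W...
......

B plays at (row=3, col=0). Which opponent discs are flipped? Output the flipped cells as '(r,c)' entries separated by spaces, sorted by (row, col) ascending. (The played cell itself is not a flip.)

Dir NW: edge -> no flip
Dir N: first cell '.' (not opp) -> no flip
Dir NE: first cell '.' (not opp) -> no flip
Dir W: edge -> no flip
Dir E: opp run (3,1) (3,2) capped by B -> flip
Dir SW: edge -> no flip
Dir S: opp run (4,0), next='.' -> no flip
Dir SE: first cell '.' (not opp) -> no flip

Answer: (3,1) (3,2)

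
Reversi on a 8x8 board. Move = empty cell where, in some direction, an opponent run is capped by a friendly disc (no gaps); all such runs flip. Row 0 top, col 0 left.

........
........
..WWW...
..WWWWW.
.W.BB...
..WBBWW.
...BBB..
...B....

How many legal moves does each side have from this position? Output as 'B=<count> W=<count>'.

-- B to move --
(1,1): flips 2 -> legal
(1,2): no bracket -> illegal
(1,3): flips 2 -> legal
(1,4): flips 2 -> legal
(1,5): no bracket -> illegal
(2,1): flips 1 -> legal
(2,5): flips 1 -> legal
(2,6): flips 1 -> legal
(2,7): no bracket -> illegal
(3,0): flips 2 -> legal
(3,1): no bracket -> illegal
(3,7): no bracket -> illegal
(4,0): no bracket -> illegal
(4,2): no bracket -> illegal
(4,5): flips 1 -> legal
(4,6): flips 1 -> legal
(4,7): flips 1 -> legal
(5,0): no bracket -> illegal
(5,1): flips 1 -> legal
(5,7): flips 2 -> legal
(6,1): flips 1 -> legal
(6,2): no bracket -> illegal
(6,6): flips 1 -> legal
(6,7): no bracket -> illegal
B mobility = 14
-- W to move --
(4,2): no bracket -> illegal
(4,5): no bracket -> illegal
(6,2): flips 2 -> legal
(6,6): no bracket -> illegal
(7,2): no bracket -> illegal
(7,4): flips 5 -> legal
(7,5): flips 1 -> legal
(7,6): flips 3 -> legal
W mobility = 4

Answer: B=14 W=4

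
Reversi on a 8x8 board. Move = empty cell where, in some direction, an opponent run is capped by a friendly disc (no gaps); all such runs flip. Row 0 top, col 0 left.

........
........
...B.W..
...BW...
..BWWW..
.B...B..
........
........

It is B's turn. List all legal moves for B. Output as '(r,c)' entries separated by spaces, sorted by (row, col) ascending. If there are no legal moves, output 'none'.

Answer: (3,5) (4,6) (5,3) (5,6)

Derivation:
(1,4): no bracket -> illegal
(1,5): no bracket -> illegal
(1,6): no bracket -> illegal
(2,4): no bracket -> illegal
(2,6): no bracket -> illegal
(3,2): no bracket -> illegal
(3,5): flips 2 -> legal
(3,6): no bracket -> illegal
(4,6): flips 3 -> legal
(5,2): no bracket -> illegal
(5,3): flips 1 -> legal
(5,4): no bracket -> illegal
(5,6): flips 2 -> legal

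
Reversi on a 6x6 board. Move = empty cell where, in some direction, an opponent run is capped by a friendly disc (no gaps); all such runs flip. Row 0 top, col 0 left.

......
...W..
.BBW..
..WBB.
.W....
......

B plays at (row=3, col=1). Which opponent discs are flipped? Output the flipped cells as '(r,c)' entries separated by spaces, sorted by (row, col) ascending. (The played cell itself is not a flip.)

Dir NW: first cell '.' (not opp) -> no flip
Dir N: first cell 'B' (not opp) -> no flip
Dir NE: first cell 'B' (not opp) -> no flip
Dir W: first cell '.' (not opp) -> no flip
Dir E: opp run (3,2) capped by B -> flip
Dir SW: first cell '.' (not opp) -> no flip
Dir S: opp run (4,1), next='.' -> no flip
Dir SE: first cell '.' (not opp) -> no flip

Answer: (3,2)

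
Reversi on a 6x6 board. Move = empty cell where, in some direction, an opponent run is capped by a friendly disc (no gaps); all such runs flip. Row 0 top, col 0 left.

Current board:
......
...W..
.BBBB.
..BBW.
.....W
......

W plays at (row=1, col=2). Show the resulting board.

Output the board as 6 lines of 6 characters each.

Place W at (1,2); scan 8 dirs for brackets.
Dir NW: first cell '.' (not opp) -> no flip
Dir N: first cell '.' (not opp) -> no flip
Dir NE: first cell '.' (not opp) -> no flip
Dir W: first cell '.' (not opp) -> no flip
Dir E: first cell 'W' (not opp) -> no flip
Dir SW: opp run (2,1), next='.' -> no flip
Dir S: opp run (2,2) (3,2), next='.' -> no flip
Dir SE: opp run (2,3) capped by W -> flip
All flips: (2,3)

Answer: ......
..WW..
.BBWB.
..BBW.
.....W
......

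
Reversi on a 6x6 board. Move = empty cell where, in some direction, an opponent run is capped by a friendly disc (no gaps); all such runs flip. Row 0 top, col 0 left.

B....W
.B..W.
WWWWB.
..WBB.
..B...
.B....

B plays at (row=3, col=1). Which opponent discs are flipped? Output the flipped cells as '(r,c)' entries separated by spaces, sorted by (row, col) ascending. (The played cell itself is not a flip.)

Dir NW: opp run (2,0), next=edge -> no flip
Dir N: opp run (2,1) capped by B -> flip
Dir NE: opp run (2,2), next='.' -> no flip
Dir W: first cell '.' (not opp) -> no flip
Dir E: opp run (3,2) capped by B -> flip
Dir SW: first cell '.' (not opp) -> no flip
Dir S: first cell '.' (not opp) -> no flip
Dir SE: first cell 'B' (not opp) -> no flip

Answer: (2,1) (3,2)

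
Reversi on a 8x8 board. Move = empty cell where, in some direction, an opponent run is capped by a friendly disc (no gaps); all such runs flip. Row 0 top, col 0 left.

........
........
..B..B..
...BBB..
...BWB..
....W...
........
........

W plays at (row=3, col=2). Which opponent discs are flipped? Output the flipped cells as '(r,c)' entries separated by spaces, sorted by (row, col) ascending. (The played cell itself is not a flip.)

Dir NW: first cell '.' (not opp) -> no flip
Dir N: opp run (2,2), next='.' -> no flip
Dir NE: first cell '.' (not opp) -> no flip
Dir W: first cell '.' (not opp) -> no flip
Dir E: opp run (3,3) (3,4) (3,5), next='.' -> no flip
Dir SW: first cell '.' (not opp) -> no flip
Dir S: first cell '.' (not opp) -> no flip
Dir SE: opp run (4,3) capped by W -> flip

Answer: (4,3)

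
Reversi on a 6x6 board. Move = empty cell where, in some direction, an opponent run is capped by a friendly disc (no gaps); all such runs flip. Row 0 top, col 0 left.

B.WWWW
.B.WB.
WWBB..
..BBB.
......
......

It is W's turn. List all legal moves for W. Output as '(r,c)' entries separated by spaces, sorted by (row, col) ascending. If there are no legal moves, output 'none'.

(0,1): flips 1 -> legal
(1,0): no bracket -> illegal
(1,2): no bracket -> illegal
(1,5): flips 1 -> legal
(2,4): flips 3 -> legal
(2,5): flips 1 -> legal
(3,1): flips 1 -> legal
(3,5): no bracket -> illegal
(4,1): flips 3 -> legal
(4,2): no bracket -> illegal
(4,3): flips 3 -> legal
(4,4): no bracket -> illegal
(4,5): no bracket -> illegal

Answer: (0,1) (1,5) (2,4) (2,5) (3,1) (4,1) (4,3)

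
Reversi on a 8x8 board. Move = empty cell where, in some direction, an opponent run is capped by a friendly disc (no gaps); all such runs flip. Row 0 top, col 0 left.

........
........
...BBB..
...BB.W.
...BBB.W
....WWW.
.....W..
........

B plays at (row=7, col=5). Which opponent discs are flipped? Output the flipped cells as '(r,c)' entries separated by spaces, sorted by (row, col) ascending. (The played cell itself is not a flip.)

Answer: (5,5) (6,5)

Derivation:
Dir NW: first cell '.' (not opp) -> no flip
Dir N: opp run (6,5) (5,5) capped by B -> flip
Dir NE: first cell '.' (not opp) -> no flip
Dir W: first cell '.' (not opp) -> no flip
Dir E: first cell '.' (not opp) -> no flip
Dir SW: edge -> no flip
Dir S: edge -> no flip
Dir SE: edge -> no flip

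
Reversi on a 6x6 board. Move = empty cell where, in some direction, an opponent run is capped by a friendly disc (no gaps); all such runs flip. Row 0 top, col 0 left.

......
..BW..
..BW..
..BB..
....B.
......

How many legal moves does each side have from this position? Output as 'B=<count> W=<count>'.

-- B to move --
(0,2): no bracket -> illegal
(0,3): flips 2 -> legal
(0,4): flips 1 -> legal
(1,4): flips 2 -> legal
(2,4): flips 1 -> legal
(3,4): flips 1 -> legal
B mobility = 5
-- W to move --
(0,1): flips 1 -> legal
(0,2): no bracket -> illegal
(0,3): no bracket -> illegal
(1,1): flips 1 -> legal
(2,1): flips 1 -> legal
(2,4): no bracket -> illegal
(3,1): flips 1 -> legal
(3,4): no bracket -> illegal
(3,5): no bracket -> illegal
(4,1): flips 1 -> legal
(4,2): no bracket -> illegal
(4,3): flips 1 -> legal
(4,5): no bracket -> illegal
(5,3): no bracket -> illegal
(5,4): no bracket -> illegal
(5,5): no bracket -> illegal
W mobility = 6

Answer: B=5 W=6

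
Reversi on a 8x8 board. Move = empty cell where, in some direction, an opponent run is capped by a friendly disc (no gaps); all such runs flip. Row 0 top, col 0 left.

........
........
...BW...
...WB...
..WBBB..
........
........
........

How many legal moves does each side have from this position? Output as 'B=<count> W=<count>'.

Answer: B=5 W=7

Derivation:
-- B to move --
(1,3): no bracket -> illegal
(1,4): flips 1 -> legal
(1,5): no bracket -> illegal
(2,2): flips 1 -> legal
(2,5): flips 1 -> legal
(3,1): no bracket -> illegal
(3,2): flips 1 -> legal
(3,5): no bracket -> illegal
(4,1): flips 1 -> legal
(5,1): no bracket -> illegal
(5,2): no bracket -> illegal
(5,3): no bracket -> illegal
B mobility = 5
-- W to move --
(1,2): no bracket -> illegal
(1,3): flips 1 -> legal
(1,4): no bracket -> illegal
(2,2): flips 1 -> legal
(2,5): no bracket -> illegal
(3,2): no bracket -> illegal
(3,5): flips 1 -> legal
(3,6): no bracket -> illegal
(4,6): flips 3 -> legal
(5,2): no bracket -> illegal
(5,3): flips 1 -> legal
(5,4): flips 2 -> legal
(5,5): flips 1 -> legal
(5,6): no bracket -> illegal
W mobility = 7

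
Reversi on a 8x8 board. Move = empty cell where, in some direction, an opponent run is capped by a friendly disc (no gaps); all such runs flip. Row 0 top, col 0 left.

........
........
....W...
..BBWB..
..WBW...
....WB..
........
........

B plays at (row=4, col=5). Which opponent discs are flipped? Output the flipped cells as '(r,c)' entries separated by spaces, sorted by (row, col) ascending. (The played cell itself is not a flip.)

Dir NW: opp run (3,4), next='.' -> no flip
Dir N: first cell 'B' (not opp) -> no flip
Dir NE: first cell '.' (not opp) -> no flip
Dir W: opp run (4,4) capped by B -> flip
Dir E: first cell '.' (not opp) -> no flip
Dir SW: opp run (5,4), next='.' -> no flip
Dir S: first cell 'B' (not opp) -> no flip
Dir SE: first cell '.' (not opp) -> no flip

Answer: (4,4)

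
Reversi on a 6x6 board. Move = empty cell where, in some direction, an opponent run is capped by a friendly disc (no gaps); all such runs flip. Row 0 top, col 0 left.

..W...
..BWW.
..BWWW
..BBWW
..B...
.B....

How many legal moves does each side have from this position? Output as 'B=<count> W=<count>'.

-- B to move --
(0,1): no bracket -> illegal
(0,3): flips 2 -> legal
(0,4): flips 1 -> legal
(0,5): flips 2 -> legal
(1,1): no bracket -> illegal
(1,5): flips 3 -> legal
(4,3): no bracket -> illegal
(4,4): no bracket -> illegal
(4,5): flips 2 -> legal
B mobility = 5
-- W to move --
(0,1): flips 1 -> legal
(0,3): no bracket -> illegal
(1,1): flips 1 -> legal
(2,1): flips 1 -> legal
(3,1): flips 3 -> legal
(4,0): no bracket -> illegal
(4,1): flips 1 -> legal
(4,3): flips 1 -> legal
(4,4): no bracket -> illegal
(5,0): no bracket -> illegal
(5,2): flips 4 -> legal
(5,3): no bracket -> illegal
W mobility = 7

Answer: B=5 W=7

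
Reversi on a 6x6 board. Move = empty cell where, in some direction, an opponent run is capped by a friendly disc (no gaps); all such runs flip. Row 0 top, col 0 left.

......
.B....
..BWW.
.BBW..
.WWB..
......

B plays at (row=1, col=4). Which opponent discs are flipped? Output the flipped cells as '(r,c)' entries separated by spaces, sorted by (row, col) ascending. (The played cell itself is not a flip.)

Answer: (2,3)

Derivation:
Dir NW: first cell '.' (not opp) -> no flip
Dir N: first cell '.' (not opp) -> no flip
Dir NE: first cell '.' (not opp) -> no flip
Dir W: first cell '.' (not opp) -> no flip
Dir E: first cell '.' (not opp) -> no flip
Dir SW: opp run (2,3) capped by B -> flip
Dir S: opp run (2,4), next='.' -> no flip
Dir SE: first cell '.' (not opp) -> no flip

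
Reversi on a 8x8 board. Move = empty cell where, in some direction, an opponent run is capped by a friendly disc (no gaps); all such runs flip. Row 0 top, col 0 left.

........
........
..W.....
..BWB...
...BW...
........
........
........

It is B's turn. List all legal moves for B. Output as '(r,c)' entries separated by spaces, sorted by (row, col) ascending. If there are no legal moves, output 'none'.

(1,1): no bracket -> illegal
(1,2): flips 1 -> legal
(1,3): no bracket -> illegal
(2,1): no bracket -> illegal
(2,3): flips 1 -> legal
(2,4): no bracket -> illegal
(3,1): no bracket -> illegal
(3,5): no bracket -> illegal
(4,2): no bracket -> illegal
(4,5): flips 1 -> legal
(5,3): no bracket -> illegal
(5,4): flips 1 -> legal
(5,5): no bracket -> illegal

Answer: (1,2) (2,3) (4,5) (5,4)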